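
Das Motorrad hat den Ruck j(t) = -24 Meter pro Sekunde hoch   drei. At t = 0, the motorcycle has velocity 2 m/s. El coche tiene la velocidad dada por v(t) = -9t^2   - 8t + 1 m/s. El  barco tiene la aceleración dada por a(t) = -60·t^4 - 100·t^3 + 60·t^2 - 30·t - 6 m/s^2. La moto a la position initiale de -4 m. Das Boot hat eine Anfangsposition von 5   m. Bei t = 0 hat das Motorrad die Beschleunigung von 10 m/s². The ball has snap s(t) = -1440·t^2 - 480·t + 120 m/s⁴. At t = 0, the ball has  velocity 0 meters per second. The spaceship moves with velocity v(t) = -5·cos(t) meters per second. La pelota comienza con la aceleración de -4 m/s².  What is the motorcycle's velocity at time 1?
To find the answer, we compute 2 integrals of j(t) = -24. The antiderivative of jerk, with a(0) = 10, gives acceleration: a(t) = 10 - 24·t. The integral of acceleration is velocity. Using v(0) = 2, we get v(t) = -12·t^2 + 10·t + 2. We have velocity v(t) = -12·t^2 + 10·t + 2. Substituting t = 1: v(1) = 0.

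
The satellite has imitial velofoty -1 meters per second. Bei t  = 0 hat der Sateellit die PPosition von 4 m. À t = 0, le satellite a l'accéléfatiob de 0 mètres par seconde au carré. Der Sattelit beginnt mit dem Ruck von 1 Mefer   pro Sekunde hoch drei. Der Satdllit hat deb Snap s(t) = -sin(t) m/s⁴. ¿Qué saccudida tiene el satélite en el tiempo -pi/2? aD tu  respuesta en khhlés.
To find the answer, we compute 1 integral of s(t) = -sin(t). The antiderivative of snap is jerk. Using j(0) = 1, we get j(t) = cos(t). From the given jerk equation j(t) = cos(t), we substitute t = -pi/2 to get j = 0.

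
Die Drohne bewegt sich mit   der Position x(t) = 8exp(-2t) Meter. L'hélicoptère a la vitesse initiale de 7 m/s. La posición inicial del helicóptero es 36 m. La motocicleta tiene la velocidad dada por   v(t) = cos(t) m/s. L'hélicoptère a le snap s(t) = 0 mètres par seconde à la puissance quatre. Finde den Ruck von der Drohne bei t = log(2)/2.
Ausgehend von der Position x(t) = 8·exp(-2·t), nehmen wir 3 Ableitungen. Mit d/dt von x(t) finden wir v(t) = -16·exp(-2·t). Durch Ableiten von der Geschwindigkeit erhalten wir die Beschleunigung: a(t) = 32·exp(-2·t). Die Ableitung von der Beschleunigung ergibt den Ruck: j(t) = -64·exp(-2·t). Wir haben den Ruck j(t) = -64·exp(-2·t). Durch Einsetzen von t = log(2)/2: j(log(2)/2) = -32.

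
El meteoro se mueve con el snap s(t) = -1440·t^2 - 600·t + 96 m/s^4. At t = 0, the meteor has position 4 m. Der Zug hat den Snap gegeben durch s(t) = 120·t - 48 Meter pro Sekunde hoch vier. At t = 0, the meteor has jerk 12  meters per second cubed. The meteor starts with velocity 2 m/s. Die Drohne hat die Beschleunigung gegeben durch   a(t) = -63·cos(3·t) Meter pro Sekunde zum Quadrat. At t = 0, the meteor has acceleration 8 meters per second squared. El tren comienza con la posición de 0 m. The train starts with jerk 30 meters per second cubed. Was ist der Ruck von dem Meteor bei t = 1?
Wir müssen das Integral unserer Gleichung für den Snap s(t) = -1440·t^2 - 600·t + 96 1-mal finden. Mit ∫s(t)dt und Anwendung von j(0) = 12, finden wir j(t) = -480·t^3 - 300·t^2 + 96·t + 12. Mit j(t) = -480·t^3 - 300·t^2 + 96·t + 12 und Einsetzen von t = 1, finden wir j = -672.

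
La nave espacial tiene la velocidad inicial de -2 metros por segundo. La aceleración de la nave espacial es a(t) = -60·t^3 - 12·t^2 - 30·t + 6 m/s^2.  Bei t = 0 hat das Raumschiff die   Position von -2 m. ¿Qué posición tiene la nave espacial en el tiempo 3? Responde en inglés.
Starting from acceleration a(t) = -60·t^3 - 12·t^2 - 30·t + 6, we take 2 integrals. The antiderivative of acceleration is velocity. Using v(0) = -2, we get v(t) = -15·t^4 - 4·t^3 - 15·t^2 + 6·t - 2. The integral of velocity, with x(0) = -2, gives position: x(t) = -3·t^5 - t^4 - 5·t^3 + 3·t^2 - 2·t - 2. From the given position equation x(t) = -3·t^5 - t^4 - 5·t^3 + 3·t^2 - 2·t - 2, we substitute t = 3 to get x = -926.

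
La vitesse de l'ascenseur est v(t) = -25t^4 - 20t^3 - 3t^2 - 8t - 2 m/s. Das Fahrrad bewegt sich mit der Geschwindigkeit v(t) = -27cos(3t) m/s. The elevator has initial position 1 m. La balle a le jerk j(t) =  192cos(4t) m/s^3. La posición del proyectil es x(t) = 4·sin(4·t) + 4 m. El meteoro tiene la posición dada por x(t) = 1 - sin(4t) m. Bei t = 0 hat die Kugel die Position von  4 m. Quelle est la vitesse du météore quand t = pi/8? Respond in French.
En partant de la position x(t) = 1 - sin(4·t), nous prenons 1 dérivée. En prenant d/dt de x(t), nous trouvons v(t) = -4·cos(4·t). En utilisant v(t) = -4·cos(4·t) et en substituant t = pi/8, nous trouvons v = 0.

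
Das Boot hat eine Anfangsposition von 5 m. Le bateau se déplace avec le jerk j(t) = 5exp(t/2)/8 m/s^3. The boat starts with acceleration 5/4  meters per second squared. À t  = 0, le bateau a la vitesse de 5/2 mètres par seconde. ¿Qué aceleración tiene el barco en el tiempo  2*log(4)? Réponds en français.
Pour résoudre ceci, nous devons prendre 1 primitive de notre équation du jerk j(t) = 5·exp(t/2)/8. En intégrant le jerk et en utilisant la condition initiale a(0) = 5/4, nous obtenons a(t) = 5·exp(t/2)/4. Nous avons l'accélération a(t) = 5·exp(t/2)/4. En substituant t = 2*log(4): a(2*log(4)) = 5.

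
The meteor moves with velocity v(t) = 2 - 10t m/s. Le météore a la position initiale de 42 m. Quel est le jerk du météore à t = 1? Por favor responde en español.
Debemos derivar nuestra ecuación de la velocidad v(t) = 2 - 10·t 2 veces. Derivando la velocidad, obtenemos la aceleración: a(t) = -10. Derivando la aceleración, obtenemos la sacudida: j(t) = 0. De la ecuación de la sacudida j(t) = 0, sustituimos t = 1 para obtener j = 0.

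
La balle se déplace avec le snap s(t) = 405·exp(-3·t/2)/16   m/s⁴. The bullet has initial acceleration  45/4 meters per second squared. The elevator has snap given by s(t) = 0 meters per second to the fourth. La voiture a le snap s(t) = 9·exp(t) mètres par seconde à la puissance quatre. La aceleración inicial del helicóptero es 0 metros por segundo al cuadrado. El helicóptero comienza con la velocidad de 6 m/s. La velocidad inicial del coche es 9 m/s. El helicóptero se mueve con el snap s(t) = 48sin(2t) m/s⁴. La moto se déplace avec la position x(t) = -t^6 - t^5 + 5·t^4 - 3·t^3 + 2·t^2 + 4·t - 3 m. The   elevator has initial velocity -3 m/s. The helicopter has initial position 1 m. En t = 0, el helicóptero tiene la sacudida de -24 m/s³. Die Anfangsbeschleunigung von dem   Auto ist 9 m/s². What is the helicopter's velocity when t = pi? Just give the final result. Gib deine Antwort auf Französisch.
La vitesse à t = pi est v = 6.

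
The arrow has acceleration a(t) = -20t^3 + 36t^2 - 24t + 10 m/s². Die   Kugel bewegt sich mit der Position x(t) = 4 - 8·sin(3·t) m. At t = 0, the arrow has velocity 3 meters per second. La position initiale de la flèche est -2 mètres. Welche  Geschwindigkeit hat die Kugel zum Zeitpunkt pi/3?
Wir müssen unsere Gleichung für die Position x(t) = 4 - 8·sin(3·t) 1-mal ableiten. Durch Ableiten von der Position erhalten wir die Geschwindigkeit: v(t) = -24·cos(3·t). Mit v(t) = -24·cos(3·t) und Einsetzen von t = pi/3, finden wir v = 24.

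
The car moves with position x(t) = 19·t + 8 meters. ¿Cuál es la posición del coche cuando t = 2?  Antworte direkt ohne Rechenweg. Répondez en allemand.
Die Position bei t = 2 ist x = 46.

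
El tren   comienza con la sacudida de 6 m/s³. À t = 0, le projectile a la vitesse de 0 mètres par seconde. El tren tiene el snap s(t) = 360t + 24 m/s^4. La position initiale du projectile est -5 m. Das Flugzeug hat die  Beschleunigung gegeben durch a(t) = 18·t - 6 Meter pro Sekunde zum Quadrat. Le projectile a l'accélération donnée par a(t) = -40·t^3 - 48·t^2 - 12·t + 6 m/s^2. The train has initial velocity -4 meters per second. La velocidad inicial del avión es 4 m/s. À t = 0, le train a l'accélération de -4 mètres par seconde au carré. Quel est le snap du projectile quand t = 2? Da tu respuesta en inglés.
We must differentiate our acceleration equation a(t) = -40·t^3 - 48·t^2 - 12·t + 6 2 times. Differentiating acceleration, we get jerk: j(t) = -120·t^2 - 96·t - 12. Differentiating jerk, we get snap: s(t) = -240·t - 96. From the given snap equation s(t) = -240·t - 96, we substitute t = 2 to get s = -576.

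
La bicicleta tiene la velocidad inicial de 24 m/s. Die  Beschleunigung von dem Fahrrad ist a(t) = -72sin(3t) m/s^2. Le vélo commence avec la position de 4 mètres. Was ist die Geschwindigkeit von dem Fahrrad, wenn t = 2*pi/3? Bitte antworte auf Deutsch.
Wir müssen die Stammfunktion unserer Gleichung für die Beschleunigung a(t) = -72·sin(3·t) 1-mal finden. Mit ∫a(t)dt und Anwendung von v(0) = 24, finden wir v(t) = 24·cos(3·t). Aus der Gleichung für die Geschwindigkeit v(t) = 24·cos(3·t), setzen wir t = 2*pi/3 ein und erhalten v = 24.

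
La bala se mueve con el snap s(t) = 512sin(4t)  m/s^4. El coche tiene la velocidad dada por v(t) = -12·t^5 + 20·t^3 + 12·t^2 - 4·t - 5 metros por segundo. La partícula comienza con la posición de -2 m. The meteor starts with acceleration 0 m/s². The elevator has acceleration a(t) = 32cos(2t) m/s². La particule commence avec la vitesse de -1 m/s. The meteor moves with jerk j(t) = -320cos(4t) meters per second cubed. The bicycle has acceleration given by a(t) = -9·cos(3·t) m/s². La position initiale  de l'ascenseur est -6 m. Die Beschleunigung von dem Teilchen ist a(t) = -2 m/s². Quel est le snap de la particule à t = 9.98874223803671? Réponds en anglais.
To solve this, we need to take 2 derivatives of our acceleration equation a(t) = -2. The derivative of acceleration gives jerk: j(t) = 0. Taking d/dt of j(t), we find s(t) = 0. We have snap s(t) = 0. Substituting t = 9.98874223803671: s(9.98874223803671) = 0.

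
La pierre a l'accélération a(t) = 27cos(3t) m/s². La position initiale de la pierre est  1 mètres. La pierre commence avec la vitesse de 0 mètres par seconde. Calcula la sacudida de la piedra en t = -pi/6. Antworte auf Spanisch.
Debemos derivar nuestra ecuación de la aceleración a(t) = 27·cos(3·t) 1 vez. La derivada de la aceleración da la sacudida: j(t) = -81·sin(3·t). De la ecuación de la sacudida j(t) = -81·sin(3·t), sustituimos t = -pi/6 para obtener j = 81.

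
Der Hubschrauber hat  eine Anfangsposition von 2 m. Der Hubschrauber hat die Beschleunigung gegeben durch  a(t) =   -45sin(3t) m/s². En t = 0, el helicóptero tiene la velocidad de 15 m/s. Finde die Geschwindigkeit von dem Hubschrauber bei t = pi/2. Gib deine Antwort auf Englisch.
We must find the antiderivative of our acceleration equation a(t) = -45·sin(3·t) 1 time. Integrating acceleration and using the initial condition v(0) = 15, we get v(t) = 15·cos(3·t). We have velocity v(t) = 15·cos(3·t). Substituting t = pi/2: v(pi/2) = 0.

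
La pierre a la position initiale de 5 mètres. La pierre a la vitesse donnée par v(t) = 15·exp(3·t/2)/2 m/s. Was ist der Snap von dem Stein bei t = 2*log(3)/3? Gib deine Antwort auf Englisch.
Starting from velocity v(t) = 15·exp(3·t/2)/2, we take 3 derivatives. Differentiating velocity, we get acceleration: a(t) = 45·exp(3·t/2)/4. Differentiating acceleration, we get jerk: j(t) = 135·exp(3·t/2)/8. Taking d/dt of j(t), we find s(t) = 405·exp(3·t/2)/16. Using s(t) = 405·exp(3·t/2)/16 and substituting t = 2*log(3)/3, we find s = 1215/16.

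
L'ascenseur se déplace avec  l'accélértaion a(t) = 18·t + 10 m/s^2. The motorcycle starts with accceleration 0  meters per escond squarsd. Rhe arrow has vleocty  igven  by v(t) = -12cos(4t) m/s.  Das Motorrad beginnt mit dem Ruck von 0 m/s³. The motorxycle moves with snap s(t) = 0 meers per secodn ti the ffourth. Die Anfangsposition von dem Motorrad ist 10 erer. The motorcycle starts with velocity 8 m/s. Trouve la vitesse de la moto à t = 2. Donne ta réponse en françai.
Nous devons trouver l'intégrale de notre équation du snap s(t) = 0 3 fois. En intégrant le snap et en utilisant la condition initiale j(0) = 0, nous obtenons j(t) = 0. En prenant ∫j(t)dt et en appliquant a(0) = 0, nous trouvons a(t) = 0. L'intégrale de l'accélération, avec v(0) = 8, donne la vitesse: v(t) = 8. En utilisant v(t) = 8 et en substituant t = 2, nous trouvons v = 8.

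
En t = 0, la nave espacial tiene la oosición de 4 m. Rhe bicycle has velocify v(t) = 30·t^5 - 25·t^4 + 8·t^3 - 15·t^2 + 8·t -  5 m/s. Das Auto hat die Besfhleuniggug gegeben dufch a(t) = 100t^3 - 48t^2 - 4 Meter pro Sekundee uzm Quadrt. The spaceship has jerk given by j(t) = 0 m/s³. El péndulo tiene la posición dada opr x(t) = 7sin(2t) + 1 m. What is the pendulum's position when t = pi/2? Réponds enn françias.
Nous avons la position x(t) = 7·sin(2·t) + 1. En substituant t = pi/2: x(pi/2) = 1.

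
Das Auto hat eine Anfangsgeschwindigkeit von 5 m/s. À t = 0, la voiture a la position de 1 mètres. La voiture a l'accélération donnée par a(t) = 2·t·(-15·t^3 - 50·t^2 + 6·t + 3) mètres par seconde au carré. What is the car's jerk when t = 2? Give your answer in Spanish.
Partiendo de la aceleración a(t) = 2·t·(-15·t^3 - 50·t^2 + 6·t + 3), tomamos 1 derivada. La derivada de la aceleración da la sacudida: j(t) = -30·t^3 - 100·t^2 + 2·t·(-45·t^2 - 100·t + 6) + 12·t + 6. De la ecuación de la sacudida j(t) = -30·t^3 - 100·t^2 + 2·t·(-45·t^2 - 100·t + 6) + 12·t + 6, sustituimos t = 2 para obtener j = -2106.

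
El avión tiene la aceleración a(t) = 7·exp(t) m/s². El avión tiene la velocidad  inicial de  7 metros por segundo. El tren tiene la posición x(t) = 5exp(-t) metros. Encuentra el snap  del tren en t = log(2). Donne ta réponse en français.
En partant de la position x(t) = 5·exp(-t), nous prenons 4 dérivées. En dérivant la position, nous obtenons la vitesse: v(t) = -5·exp(-t). En prenant d/dt de v(t), nous trouvons a(t) = 5·exp(-t). La dérivée de l'accélération donne le jerk: j(t) = -5·exp(-t). En dérivant le jerk, nous obtenons le snap: s(t) = 5·exp(-t). Nous avons le snap s(t) = 5·exp(-t). En substituant t = log(2): s(log(2)) = 5/2.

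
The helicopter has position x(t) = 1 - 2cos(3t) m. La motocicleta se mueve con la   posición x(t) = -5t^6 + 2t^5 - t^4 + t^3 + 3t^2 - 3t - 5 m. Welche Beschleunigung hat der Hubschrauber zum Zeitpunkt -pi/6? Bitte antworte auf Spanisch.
Para resolver esto, necesitamos tomar 2 derivadas de nuestra ecuación de la posición x(t) = 1 - 2·cos(3·t). Derivando la posición, obtenemos la velocidad: v(t) = 6·sin(3·t). Derivando la velocidad, obtenemos la aceleración: a(t) = 18·cos(3·t). Tenemos la aceleración a(t) = 18·cos(3·t). Sustituyendo t = -pi/6: a(-pi/6) = 0.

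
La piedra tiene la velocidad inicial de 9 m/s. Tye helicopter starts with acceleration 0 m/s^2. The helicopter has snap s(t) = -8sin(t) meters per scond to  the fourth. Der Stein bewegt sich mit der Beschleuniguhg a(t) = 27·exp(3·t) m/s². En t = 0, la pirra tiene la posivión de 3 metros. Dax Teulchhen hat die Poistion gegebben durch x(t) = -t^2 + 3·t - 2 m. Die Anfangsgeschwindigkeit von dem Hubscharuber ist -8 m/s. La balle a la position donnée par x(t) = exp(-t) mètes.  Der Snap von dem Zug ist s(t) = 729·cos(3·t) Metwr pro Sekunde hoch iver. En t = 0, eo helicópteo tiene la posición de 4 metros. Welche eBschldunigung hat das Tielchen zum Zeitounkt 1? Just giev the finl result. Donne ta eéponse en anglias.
At t = 1, a = -2.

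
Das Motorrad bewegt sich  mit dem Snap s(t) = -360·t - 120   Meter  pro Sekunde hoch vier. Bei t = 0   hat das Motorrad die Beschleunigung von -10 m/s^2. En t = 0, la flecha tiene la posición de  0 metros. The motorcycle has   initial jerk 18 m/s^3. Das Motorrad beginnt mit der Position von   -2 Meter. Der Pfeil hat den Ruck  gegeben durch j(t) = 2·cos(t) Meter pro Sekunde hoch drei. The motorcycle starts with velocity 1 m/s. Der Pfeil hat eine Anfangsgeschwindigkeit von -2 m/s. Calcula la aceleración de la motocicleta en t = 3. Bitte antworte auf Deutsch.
Um dies zu lösen, müssen wir 2 Integrale unserer Gleichung für den Snap s(t) = -360·t - 120 finden. Durch Integration von dem Snap und Verwendung der Anfangsbedingung j(0) = 18, erhalten wir j(t) = -180·t^2 - 120·t + 18. Durch Integration von dem Ruck und Verwendung der Anfangsbedingung a(0) = -10, erhalten wir a(t) = -60·t^3 - 60·t^2 + 18·t - 10. Wir haben die Beschleunigung a(t) = -60·t^3 - 60·t^2 + 18·t - 10. Durch Einsetzen von t = 3: a(3) = -2116.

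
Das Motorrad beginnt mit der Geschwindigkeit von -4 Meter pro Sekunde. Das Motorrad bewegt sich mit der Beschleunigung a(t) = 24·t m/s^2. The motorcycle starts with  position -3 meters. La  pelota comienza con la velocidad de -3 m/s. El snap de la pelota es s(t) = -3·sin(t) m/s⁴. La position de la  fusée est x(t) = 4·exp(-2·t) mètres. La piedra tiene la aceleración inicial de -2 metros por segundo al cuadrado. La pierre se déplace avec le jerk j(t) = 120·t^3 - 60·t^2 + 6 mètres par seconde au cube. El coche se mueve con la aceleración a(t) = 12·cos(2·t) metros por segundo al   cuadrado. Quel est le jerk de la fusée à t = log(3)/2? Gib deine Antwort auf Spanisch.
Para resolver esto, necesitamos tomar 3 derivadas de nuestra ecuación de la posición x(t) = 4·exp(-2·t). Tomando d/dt de x(t), encontramos v(t) = -8·exp(-2·t). Tomando d/dt de v(t), encontramos a(t) = 16·exp(-2·t). La derivada de la aceleración da la sacudida: j(t) = -32·exp(-2·t). Tenemos la sacudida j(t) = -32·exp(-2·t). Sustituyendo t = log(3)/2: j(log(3)/2) = -32/3.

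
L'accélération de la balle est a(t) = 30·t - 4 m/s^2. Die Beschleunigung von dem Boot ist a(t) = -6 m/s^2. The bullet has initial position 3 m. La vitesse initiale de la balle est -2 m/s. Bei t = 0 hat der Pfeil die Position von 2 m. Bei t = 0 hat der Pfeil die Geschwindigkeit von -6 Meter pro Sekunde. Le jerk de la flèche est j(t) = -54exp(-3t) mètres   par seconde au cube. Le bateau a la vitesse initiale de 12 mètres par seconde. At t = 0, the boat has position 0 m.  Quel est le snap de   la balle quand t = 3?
Nous devons dériver notre équation de l'accélération a(t) = 30·t - 4 2 fois. En prenant d/dt de a(t), nous trouvons j(t) = 30. La dérivée du jerk donne le snap: s(t) = 0. De l'équation du snap s(t) = 0, nous substituons t = 3 pour obtenir s = 0.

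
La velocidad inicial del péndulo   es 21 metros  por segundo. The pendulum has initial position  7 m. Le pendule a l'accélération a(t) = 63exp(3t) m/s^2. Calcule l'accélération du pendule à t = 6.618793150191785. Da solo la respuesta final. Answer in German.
Die Antwort ist 26476256229.7143.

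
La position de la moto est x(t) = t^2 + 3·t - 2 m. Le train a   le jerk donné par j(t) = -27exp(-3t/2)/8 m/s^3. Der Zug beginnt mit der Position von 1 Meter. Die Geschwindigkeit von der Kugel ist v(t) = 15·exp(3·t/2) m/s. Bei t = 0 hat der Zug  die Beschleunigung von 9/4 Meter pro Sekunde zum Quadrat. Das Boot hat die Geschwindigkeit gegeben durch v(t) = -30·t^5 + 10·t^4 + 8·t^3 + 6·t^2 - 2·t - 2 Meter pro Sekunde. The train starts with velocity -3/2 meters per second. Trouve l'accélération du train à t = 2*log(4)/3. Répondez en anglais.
Starting from jerk j(t) = -27·exp(-3·t/2)/8, we take 1 integral. Integrating jerk and using the initial condition a(0) = 9/4, we get a(t) = 9·exp(-3·t/2)/4. From the given acceleration equation a(t) = 9·exp(-3·t/2)/4, we substitute t = 2*log(4)/3 to get a = 9/16.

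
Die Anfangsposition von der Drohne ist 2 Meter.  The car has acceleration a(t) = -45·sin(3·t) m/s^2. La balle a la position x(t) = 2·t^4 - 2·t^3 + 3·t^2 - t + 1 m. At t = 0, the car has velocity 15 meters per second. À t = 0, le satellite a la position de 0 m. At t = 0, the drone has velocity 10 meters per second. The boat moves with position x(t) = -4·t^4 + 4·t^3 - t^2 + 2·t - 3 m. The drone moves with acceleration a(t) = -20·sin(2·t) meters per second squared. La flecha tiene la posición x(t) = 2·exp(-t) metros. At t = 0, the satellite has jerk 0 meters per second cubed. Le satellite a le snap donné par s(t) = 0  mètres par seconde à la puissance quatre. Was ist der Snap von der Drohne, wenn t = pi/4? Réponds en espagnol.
Partiendo de la aceleración a(t) = -20·sin(2·t), tomamos 2 derivadas. Tomando d/dt de a(t), encontramos j(t) = -40·cos(2·t). Tomando d/dt de j(t), encontramos s(t) = 80·sin(2·t). De la ecuación del snap s(t) = 80·sin(2·t), sustituimos t = pi/4 para obtener s = 80.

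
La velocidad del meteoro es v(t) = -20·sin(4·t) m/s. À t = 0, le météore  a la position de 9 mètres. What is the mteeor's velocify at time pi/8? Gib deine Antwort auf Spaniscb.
Tenemos la velocidad v(t) = -20·sin(4·t). Sustituyendo t = pi/8: v(pi/8) = -20.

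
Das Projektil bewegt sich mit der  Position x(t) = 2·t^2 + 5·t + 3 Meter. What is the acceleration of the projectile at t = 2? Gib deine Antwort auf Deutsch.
Um dies zu lösen, müssen wir 2 Ableitungen unserer Gleichung für die Position x(t) = 2·t^2 + 5·t + 3 nehmen. Die Ableitung von der Position ergibt die Geschwindigkeit: v(t) = 4·t + 5. Mit d/dt von v(t) finden wir a(t) = 4. Mit a(t) = 4 und Einsetzen von t = 2, finden wir a = 4.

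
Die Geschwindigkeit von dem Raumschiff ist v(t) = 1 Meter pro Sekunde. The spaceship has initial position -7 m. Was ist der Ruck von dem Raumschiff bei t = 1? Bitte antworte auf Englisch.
Starting from velocity v(t) = 1, we take 2 derivatives. The derivative of velocity gives acceleration: a(t) = 0. Differentiating acceleration, we get jerk: j(t) = 0. Using j(t) = 0 and substituting t = 1, we find j = 0.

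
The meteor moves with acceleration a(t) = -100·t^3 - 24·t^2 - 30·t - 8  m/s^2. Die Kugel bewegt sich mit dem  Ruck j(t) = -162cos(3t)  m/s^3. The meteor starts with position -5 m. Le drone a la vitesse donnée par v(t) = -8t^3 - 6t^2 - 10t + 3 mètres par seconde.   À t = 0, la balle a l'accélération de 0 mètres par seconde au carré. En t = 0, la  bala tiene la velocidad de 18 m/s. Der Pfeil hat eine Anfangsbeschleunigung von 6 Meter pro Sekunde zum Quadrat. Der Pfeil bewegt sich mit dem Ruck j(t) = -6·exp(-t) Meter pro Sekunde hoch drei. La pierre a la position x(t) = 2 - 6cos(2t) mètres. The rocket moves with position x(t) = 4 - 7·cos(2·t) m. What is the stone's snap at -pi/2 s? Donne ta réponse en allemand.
Um dies zu lösen, müssen wir 4 Ableitungen unserer Gleichung für die Position x(t) = 2 - 6·cos(2·t) nehmen. Die Ableitung von der Position ergibt die Geschwindigkeit: v(t) = 12·sin(2·t). Mit d/dt von v(t) finden wir a(t) = 24·cos(2·t). Die Ableitung von der Beschleunigung ergibt den Ruck: j(t) = -48·sin(2·t). Durch Ableiten von dem Ruck erhalten wir den Snap: s(t) = -96·cos(2·t). Aus der Gleichung für den Snap s(t) = -96·cos(2·t), setzen wir t = -pi/2 ein und erhalten s = 96.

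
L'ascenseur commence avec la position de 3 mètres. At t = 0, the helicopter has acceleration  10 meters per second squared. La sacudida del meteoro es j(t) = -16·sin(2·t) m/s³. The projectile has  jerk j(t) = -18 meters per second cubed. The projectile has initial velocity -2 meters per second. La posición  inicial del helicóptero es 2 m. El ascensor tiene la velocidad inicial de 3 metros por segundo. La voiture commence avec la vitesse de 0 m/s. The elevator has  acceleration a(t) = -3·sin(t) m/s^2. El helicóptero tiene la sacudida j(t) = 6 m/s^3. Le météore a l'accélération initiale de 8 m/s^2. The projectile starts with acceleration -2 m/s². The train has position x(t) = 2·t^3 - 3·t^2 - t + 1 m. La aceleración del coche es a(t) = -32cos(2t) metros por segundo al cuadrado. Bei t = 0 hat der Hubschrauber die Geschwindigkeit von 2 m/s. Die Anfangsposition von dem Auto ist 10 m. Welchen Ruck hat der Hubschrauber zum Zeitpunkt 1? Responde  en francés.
De l'équation du jerk j(t) = 6, nous substituons t = 1 pour obtenir j = 6.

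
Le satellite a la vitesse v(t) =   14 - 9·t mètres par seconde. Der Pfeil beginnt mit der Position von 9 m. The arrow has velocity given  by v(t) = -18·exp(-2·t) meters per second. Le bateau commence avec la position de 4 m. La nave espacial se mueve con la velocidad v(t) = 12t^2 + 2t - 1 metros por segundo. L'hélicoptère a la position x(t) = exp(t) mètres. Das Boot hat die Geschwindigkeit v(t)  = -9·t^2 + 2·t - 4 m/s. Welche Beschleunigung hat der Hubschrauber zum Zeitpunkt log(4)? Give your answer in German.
Ausgehend von der Position x(t) = exp(t), nehmen wir 2 Ableitungen. Durch Ableiten von der Position erhalten wir die Geschwindigkeit: v(t) = exp(t). Mit d/dt von v(t) finden wir a(t) = exp(t). Aus der Gleichung für die Beschleunigung a(t) = exp(t), setzen wir t = log(4) ein und erhalten a = 4.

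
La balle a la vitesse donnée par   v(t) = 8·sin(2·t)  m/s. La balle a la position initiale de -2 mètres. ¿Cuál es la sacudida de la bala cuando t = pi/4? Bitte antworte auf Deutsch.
Ausgehend von der Geschwindigkeit v(t) = 8·sin(2·t), nehmen wir 2 Ableitungen. Mit d/dt von v(t) finden wir a(t) = 16·cos(2·t). Die Ableitung von der Beschleunigung ergibt den Ruck: j(t) = -32·sin(2·t). Mit j(t) = -32·sin(2·t) und Einsetzen von t = pi/4, finden wir j = -32.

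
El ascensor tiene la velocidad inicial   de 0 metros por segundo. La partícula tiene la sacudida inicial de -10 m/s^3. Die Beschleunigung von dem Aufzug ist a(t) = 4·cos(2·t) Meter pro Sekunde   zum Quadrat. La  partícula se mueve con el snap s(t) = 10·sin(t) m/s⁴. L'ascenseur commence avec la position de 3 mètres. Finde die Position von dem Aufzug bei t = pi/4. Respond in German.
Wir müssen unsere Gleichung für die Beschleunigung a(t) = 4·cos(2·t) 2-mal integrieren. Mit ∫a(t)dt und Anwendung von v(0) = 0, finden wir v(t) = 2·sin(2·t). Die Stammfunktion von der Geschwindigkeit ist die Position. Mit x(0) = 3 erhalten wir x(t) = 4 - cos(2·t). Mit x(t) = 4 - cos(2·t) und Einsetzen von t = pi/4, finden wir x = 4.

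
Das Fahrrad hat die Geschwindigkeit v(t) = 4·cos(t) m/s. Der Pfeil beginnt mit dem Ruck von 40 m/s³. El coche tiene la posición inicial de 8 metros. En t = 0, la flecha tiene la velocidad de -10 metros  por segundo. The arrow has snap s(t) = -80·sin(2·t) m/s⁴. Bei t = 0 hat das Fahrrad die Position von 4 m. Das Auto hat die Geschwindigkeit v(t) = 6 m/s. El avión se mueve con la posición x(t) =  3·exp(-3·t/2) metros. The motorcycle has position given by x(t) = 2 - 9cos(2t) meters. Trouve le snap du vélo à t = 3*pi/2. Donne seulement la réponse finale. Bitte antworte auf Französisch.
À t = 3*pi/2, s = -4.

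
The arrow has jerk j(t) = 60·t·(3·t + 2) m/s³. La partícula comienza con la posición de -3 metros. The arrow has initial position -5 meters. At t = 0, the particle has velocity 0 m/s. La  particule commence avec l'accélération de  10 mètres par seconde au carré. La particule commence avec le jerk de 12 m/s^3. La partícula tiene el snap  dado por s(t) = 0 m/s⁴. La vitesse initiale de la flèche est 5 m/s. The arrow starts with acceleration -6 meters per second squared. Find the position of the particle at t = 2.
We need to integrate our snap equation s(t) = 0 4 times. Taking ∫s(t)dt and applying j(0) = 12, we find j(t) = 12. Taking ∫j(t)dt and applying a(0) = 10, we find a(t) = 12·t + 10. Taking ∫a(t)dt and applying v(0) = 0, we find v(t) = 2·t·(3·t + 5). The integral of velocity, with x(0) = -3, gives position: x(t) = 2·t^3 + 5·t^2 - 3. From the given position equation x(t) = 2·t^3 + 5·t^2 - 3, we substitute t = 2 to get x = 33.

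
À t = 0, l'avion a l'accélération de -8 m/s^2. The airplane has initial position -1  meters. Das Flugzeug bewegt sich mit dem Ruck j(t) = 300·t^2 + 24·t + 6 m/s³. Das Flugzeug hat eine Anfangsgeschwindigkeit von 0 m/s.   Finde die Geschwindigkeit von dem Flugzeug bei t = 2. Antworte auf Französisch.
Pour résoudre ceci, nous devons prendre 2 intégrales de notre équation du jerk j(t) = 300·t^2 + 24·t + 6. L'intégrale du jerk est l'accélération. En utilisant a(0) = -8, nous obtenons a(t) = 100·t^3 + 12·t^2 + 6·t - 8. En prenant ∫a(t)dt et en appliquant v(0) = 0, nous trouvons v(t) = t·(25·t^3 + 4·t^2 + 3·t - 8). De l'équation de la vitesse v(t) = t·(25·t^3 + 4·t^2 + 3·t - 8), nous substituons t = 2 pour obtenir v = 428.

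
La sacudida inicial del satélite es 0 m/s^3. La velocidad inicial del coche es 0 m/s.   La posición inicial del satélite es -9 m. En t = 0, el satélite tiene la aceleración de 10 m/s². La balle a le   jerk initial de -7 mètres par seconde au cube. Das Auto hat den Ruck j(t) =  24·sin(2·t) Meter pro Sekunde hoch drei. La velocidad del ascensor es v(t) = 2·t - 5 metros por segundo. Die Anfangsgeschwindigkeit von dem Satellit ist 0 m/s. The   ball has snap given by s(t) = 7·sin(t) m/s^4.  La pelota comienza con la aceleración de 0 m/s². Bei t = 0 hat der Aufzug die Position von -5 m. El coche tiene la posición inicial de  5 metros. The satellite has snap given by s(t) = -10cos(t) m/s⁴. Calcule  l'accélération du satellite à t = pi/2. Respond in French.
Nous devons trouver la primitive de notre équation du snap s(t) = -10·cos(t) 2 fois. La primitive du snap, avec j(0) = 0, donne le jerk: j(t) = -10·sin(t). En prenant ∫j(t)dt et en appliquant a(0) = 10, nous trouvons a(t) = 10·cos(t). Nous avons l'accélération a(t) = 10·cos(t). En substituant t = pi/2: a(pi/2) = 0.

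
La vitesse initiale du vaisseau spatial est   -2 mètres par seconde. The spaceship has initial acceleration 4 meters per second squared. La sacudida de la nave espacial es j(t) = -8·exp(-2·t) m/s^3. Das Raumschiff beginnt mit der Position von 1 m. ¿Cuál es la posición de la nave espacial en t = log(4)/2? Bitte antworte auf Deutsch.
Wir müssen unsere Gleichung für den Ruck j(t) = -8·exp(-2·t) 3-mal integrieren. Das Integral von dem Ruck, mit a(0) = 4, ergibt die Beschleunigung: a(t) = 4·exp(-2·t). Durch Integration von der Beschleunigung und Verwendung der Anfangsbedingung v(0) = -2, erhalten wir v(t) = -2·exp(-2·t). Durch Integration von der Geschwindigkeit und Verwendung der Anfangsbedingung x(0) = 1, erhalten wir x(t) = exp(-2·t). Wir haben die Position x(t) = exp(-2·t). Durch Einsetzen von t = log(4)/2: x(log(4)/2) = 1/4.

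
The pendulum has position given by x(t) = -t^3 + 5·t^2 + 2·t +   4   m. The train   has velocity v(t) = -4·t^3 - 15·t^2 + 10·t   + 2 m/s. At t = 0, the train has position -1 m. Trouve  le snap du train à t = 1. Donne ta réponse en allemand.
Ausgehend von der Geschwindigkeit v(t) = -4·t^3 - 15·t^2 + 10·t + 2, nehmen wir 3 Ableitungen. Die Ableitung von der Geschwindigkeit ergibt die Beschleunigung: a(t) = -12·t^2 - 30·t + 10. Die Ableitung von der Beschleunigung ergibt den Ruck: j(t) = -24·t - 30. Mit d/dt von j(t) finden wir s(t) = -24. Wir haben den Snap s(t) = -24. Durch Einsetzen von t = 1: s(1) = -24.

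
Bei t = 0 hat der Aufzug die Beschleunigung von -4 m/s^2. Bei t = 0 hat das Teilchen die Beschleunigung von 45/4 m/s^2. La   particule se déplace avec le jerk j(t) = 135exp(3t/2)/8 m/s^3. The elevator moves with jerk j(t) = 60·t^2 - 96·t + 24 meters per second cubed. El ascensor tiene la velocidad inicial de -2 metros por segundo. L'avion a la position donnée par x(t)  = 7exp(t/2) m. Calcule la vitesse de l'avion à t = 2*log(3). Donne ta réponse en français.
En partant de la position x(t) = 7·exp(t/2), nous prenons 1 dérivée. En dérivant la position, nous obtenons la vitesse: v(t) = 7·exp(t/2)/2. De l'équation de la vitesse v(t) = 7·exp(t/2)/2, nous substituons t = 2*log(3) pour obtenir v = 21/2.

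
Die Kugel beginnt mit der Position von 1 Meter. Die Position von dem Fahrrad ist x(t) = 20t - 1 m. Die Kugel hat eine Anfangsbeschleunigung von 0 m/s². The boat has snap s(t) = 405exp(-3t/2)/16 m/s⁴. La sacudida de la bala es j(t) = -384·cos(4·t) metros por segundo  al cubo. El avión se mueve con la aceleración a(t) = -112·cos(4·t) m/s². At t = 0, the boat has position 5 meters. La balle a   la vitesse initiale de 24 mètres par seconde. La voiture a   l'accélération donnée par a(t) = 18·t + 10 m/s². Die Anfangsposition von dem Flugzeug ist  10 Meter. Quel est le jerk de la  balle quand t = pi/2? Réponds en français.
De l'équation du jerk j(t) = -384·cos(4·t), nous substituons t = pi/2 pour obtenir j = -384.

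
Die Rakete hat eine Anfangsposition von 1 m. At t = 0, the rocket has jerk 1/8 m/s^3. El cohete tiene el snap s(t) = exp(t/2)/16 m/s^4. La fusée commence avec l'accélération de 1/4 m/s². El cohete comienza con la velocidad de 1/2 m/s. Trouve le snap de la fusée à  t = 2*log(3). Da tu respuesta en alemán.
Mit s(t) = exp(t/2)/16 und Einsetzen von t = 2*log(3), finden wir s = 3/16.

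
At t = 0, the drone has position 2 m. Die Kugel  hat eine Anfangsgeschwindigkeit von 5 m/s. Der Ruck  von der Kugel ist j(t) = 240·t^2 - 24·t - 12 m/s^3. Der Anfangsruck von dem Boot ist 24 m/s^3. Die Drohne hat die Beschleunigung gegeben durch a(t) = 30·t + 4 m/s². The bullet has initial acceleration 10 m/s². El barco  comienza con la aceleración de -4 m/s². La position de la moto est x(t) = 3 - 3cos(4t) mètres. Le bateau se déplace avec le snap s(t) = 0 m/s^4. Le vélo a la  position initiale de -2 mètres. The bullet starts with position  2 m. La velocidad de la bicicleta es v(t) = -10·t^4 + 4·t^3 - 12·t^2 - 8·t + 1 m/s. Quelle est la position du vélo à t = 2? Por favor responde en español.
Necesitamos integrar nuestra ecuación de la velocidad v(t) = -10·t^4 + 4·t^3 - 12·t^2 - 8·t + 1 1 vez. Integrando la velocidad y usando la condición inicial x(0) = -2, obtenemos x(t) = -2·t^5 + t^4 - 4·t^3 - 4·t^2 + t - 2. De la ecuación de la posición x(t) = -2·t^5 + t^4 - 4·t^3 - 4·t^2 + t - 2, sustituimos t = 2 para obtener x = -96.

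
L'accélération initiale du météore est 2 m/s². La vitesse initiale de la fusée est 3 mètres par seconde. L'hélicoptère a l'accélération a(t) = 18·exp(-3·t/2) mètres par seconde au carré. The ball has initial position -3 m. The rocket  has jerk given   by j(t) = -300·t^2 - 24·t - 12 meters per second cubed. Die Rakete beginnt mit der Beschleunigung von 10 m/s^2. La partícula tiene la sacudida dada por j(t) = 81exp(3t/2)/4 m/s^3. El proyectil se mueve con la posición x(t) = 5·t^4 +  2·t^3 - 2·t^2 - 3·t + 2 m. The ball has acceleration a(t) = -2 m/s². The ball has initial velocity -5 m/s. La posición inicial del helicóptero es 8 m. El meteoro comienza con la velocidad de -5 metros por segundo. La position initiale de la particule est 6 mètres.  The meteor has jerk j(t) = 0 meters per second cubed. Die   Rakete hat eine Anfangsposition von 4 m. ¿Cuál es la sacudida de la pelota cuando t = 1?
Debemos derivar nuestra ecuación de la aceleración a(t) = -2 1 vez. La derivada de la aceleración da la sacudida: j(t) = 0. De la ecuación de la sacudida j(t) = 0, sustituimos t = 1 para obtener j = 0.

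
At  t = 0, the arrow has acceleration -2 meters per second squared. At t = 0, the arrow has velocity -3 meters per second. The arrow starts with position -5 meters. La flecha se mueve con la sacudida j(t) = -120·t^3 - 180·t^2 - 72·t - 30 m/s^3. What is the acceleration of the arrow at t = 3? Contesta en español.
Para resolver esto, necesitamos tomar 1 antiderivada de nuestra ecuación de la sacudida j(t) = -120·t^3 - 180·t^2 - 72·t - 30. La antiderivada de la sacudida es la aceleración. Usando a(0) = -2, obtenemos a(t) = -30·t^4 - 60·t^3 - 36·t^2 - 30·t - 2. Tenemos la aceleración a(t) = -30·t^4 - 60·t^3 - 36·t^2 - 30·t - 2. Sustituyendo t = 3: a(3) = -4466.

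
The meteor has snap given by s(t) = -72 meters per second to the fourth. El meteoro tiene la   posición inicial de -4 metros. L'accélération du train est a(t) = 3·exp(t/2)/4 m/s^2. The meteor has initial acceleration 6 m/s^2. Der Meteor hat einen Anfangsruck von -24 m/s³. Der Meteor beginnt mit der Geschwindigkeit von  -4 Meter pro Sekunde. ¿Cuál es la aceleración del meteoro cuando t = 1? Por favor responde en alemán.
Wir müssen die Stammfunktion unserer Gleichung für den Snap s(t) = -72 2-mal finden. Mit ∫s(t)dt und Anwendung von j(0) = -24, finden wir j(t) = -72·t - 24. Mit ∫j(t)dt und Anwendung von a(0) = 6, finden wir a(t) = -36·t^2 - 24·t + 6. Aus der Gleichung für die Beschleunigung a(t) = -36·t^2 - 24·t + 6, setzen wir t = 1 ein und erhalten a = -54.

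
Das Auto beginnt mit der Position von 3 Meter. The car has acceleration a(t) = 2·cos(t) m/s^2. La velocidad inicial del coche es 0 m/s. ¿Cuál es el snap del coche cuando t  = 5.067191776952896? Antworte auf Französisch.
En partant de l'accélération a(t) = 2·cos(t), nous prenons 2 dérivées. En dérivant l'accélération, nous obtenons le jerk: j(t) = -2·sin(t). En prenant d/dt de j(t), nous trouvons s(t) = -2·cos(t). En utilisant s(t) = -2·cos(t) et en substituant t = 5.067191776952896, nous trouvons s = -0.694810902745647.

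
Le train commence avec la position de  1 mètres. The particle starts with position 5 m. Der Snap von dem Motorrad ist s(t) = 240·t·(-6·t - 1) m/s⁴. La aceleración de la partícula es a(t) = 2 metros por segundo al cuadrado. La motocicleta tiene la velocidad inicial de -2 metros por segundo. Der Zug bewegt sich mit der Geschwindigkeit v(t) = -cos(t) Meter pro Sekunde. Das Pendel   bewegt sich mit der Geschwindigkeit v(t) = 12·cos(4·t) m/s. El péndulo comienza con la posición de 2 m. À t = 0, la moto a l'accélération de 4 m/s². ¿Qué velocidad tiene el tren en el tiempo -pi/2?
Tenemos la velocidad v(t) = -cos(t). Sustituyendo t = -pi/2: v(-pi/2) = 0.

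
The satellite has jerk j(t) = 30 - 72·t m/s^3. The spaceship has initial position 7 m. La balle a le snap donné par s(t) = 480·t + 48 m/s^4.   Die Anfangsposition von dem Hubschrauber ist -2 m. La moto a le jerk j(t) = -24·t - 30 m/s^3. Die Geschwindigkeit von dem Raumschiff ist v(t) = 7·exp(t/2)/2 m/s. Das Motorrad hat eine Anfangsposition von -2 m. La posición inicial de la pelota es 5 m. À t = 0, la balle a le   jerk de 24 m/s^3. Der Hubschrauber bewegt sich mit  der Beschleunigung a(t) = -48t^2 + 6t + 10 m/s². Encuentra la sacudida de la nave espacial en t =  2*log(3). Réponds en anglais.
Starting from velocity v(t) = 7·exp(t/2)/2, we take 2 derivatives. The derivative of velocity gives acceleration: a(t) = 7·exp(t/2)/4. Differentiating acceleration, we get jerk: j(t) = 7·exp(t/2)/8. Using j(t) = 7·exp(t/2)/8 and substituting t = 2*log(3), we find j = 21/8.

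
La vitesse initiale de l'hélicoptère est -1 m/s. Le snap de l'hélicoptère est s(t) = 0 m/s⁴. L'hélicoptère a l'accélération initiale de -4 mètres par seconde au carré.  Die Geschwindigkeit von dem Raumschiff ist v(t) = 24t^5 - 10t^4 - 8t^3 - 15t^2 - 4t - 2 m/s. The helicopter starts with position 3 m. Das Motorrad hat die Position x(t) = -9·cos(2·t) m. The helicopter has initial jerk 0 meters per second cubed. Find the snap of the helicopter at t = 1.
We have snap s(t) = 0. Substituting t = 1: s(1) = 0.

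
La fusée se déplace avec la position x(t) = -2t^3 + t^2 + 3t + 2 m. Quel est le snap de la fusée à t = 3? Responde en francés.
Nous devons dériver notre équation de la position x(t) = -2·t^3 + t^2 + 3·t + 2 4 fois. La dérivée de la position donne la vitesse: v(t) = -6·t^2 + 2·t + 3. En dérivant la vitesse, nous obtenons l'accélération: a(t) = 2 - 12·t. En dérivant l'accélération, nous obtenons le jerk: j(t) = -12. En dérivant le jerk, nous obtenons le snap: s(t) = 0. Nous avons le snap s(t) = 0. En substituant t = 3: s(3) = 0.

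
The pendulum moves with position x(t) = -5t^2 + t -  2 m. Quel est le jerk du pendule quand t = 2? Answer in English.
To solve this, we need to take 3 derivatives of our position equation x(t) = -5·t^2 + t - 2. The derivative of position gives velocity: v(t) = 1 - 10·t. Differentiating velocity, we get acceleration: a(t) = -10. Taking d/dt of a(t), we find j(t) = 0. From the given jerk equation j(t) = 0, we substitute t = 2 to get j = 0.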